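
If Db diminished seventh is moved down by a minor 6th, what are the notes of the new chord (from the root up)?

F A-flat C-flat E-double-flat

Transposed root: D-flat → F (minor 6th down). So we spell F diminished seventh:
F — root
A-flat — minor 3rd
C-flat — diminished 5th
E-double-flat — diminished 7th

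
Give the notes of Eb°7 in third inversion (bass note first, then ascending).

Dbb, Eb, Gb, Bbb

Eb°7 = Eb–Gb–Bbb–Dbb; third inversion → seventh (Dbb) lowest.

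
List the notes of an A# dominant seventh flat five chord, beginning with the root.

A# C## E G#

A# dominant seventh flat five is a dominant seventh flat five built on A#.
- root: A#
- major 3rd: C##
- diminished 5th: E
- minor 7th: G#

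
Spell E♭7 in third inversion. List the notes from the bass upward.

Db, Eb, G, Bb

In root position, E♭7 is Eb–G–Bb–Db.
Third inversion puts the seventh (Db) in the bass.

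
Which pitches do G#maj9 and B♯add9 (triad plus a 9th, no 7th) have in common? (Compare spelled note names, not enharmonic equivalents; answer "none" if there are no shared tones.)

G#maj9: G# B# D# F## A#
B♯add9: B# D## F## C##
Common to both → B#, F##.

B# F##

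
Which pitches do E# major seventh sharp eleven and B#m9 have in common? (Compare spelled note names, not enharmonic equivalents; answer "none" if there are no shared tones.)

B#

E# major seventh sharp eleven: E# G## B# D## A##
B#m9: B# D# F## A# C##
Common to both → B#.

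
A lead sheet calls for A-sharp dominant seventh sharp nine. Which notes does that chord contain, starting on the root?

Root A♯, quality dominant seventh sharp nine:
Root: A♯
Major 3rd (3rd): C𝄪
Perfect 5th (5th): E♯
Minor 7th (7th): G♯
Augmented 9th (9th): B𝄪

A♯ C𝄪 E♯ G♯ B𝄪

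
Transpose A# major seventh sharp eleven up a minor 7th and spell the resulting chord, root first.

A minor 7th up from A-sharp is G-sharp, so the new chord is G-sharp major seventh sharp eleven.
root → G-sharp
3rd (major 3rd) → B-sharp
5th (perfect 5th) → D-sharp
7th (major 7th) → F-double-sharp
11th (augmented 11th) → C-double-sharp

G-sharp  B-sharp  D-sharp  F-double-sharp  C-double-sharp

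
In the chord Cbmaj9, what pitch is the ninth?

Db

Root of Cbmaj9 = Cb. The 9th is a major 9th: Cb up a major 9th → Db.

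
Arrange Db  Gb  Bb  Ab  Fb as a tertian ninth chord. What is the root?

Arranged so that each adjacent pair is a third by letter name: Gb – Bb – Db – Fb – Ab.
The bottom of that stack, Gb, is the root (this is Gb dominant ninth).

Gb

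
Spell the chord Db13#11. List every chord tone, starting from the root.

Db13#11 is a dominant thirteenth sharp eleven built on Db.
Db — root
F — major 3rd
Ab — perfect 5th
Cb — minor 7th
Eb — major 9th
G — augmented 11th
Bb — major 13th

Db  F  Ab  Cb  Eb  G  Bb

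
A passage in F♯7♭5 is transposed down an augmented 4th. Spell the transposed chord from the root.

C E Gb Bb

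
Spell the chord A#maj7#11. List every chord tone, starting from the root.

A# C## E# G## D##

A#maj7#11 is a major seventh sharp eleven built on A#.
A# — root
C## — major 3rd
E# — perfect 5th
G## — major 7th
D## — augmented 11th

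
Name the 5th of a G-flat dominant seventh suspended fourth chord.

Root of G-flat dominant seventh suspended fourth = G-flat. The 5th is a perfect 5th: G-flat up a perfect 5th → D-flat.

D-flat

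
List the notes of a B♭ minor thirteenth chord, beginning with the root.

B-flat  D-flat  F  A-flat  C  E-flat  G

B♭ minor thirteenth: minor thirteenth on B-flat.
Root: B-flat
Minor 3rd (3rd): D-flat
Perfect 5th (5th): F
Minor 7th (7th): A-flat
Major 9th (9th): C
Perfect 11th (11th): E-flat
Major 13th (13th): G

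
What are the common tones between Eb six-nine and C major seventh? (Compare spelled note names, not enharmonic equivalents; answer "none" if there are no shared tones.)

G – C

Eb six-nine: E-flat G B-flat C F
C major seventh: C E G B
Common to both → G, C.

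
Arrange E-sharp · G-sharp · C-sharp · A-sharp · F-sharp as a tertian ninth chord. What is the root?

F-sharp

Arranged so that each adjacent pair is a third by letter name: F-sharp – A-sharp – C-sharp – E-sharp – G-sharp.
The bottom of that stack, F-sharp, is the root (this is F-sharp major ninth).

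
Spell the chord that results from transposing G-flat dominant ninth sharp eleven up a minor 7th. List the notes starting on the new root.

F-flat, A-flat, C-flat, E-double-flat, G-flat, B-flat

A minor 7th up from G-flat is F-flat, so the new chord is F-flat dominant ninth sharp eleven.
- root: F-flat
- major 3rd: A-flat
- perfect 5th: C-flat
- minor 7th: E-double-flat
- major 9th: G-flat
- augmented 11th: B-flat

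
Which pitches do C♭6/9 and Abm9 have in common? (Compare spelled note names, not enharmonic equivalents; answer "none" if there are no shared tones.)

Cb Eb Gb Ab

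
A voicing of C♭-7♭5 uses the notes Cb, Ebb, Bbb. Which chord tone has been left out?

Gbb

C♭-7♭5 = Cb, Ebb, Gbb, Bbb. The voicing lacks the 5th (diminished 5th), Gbb.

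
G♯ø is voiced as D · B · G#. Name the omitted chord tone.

The full G♯ø chord is G#, B, D, F#.
Comparing with the voicing, the minor 7th (7th) — F# — is absent.

F#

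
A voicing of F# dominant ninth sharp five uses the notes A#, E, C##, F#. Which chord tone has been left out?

F# dominant ninth sharp five = F#, A#, C##, E, G#. The voicing lacks the 9th (major 9th), G#.

G#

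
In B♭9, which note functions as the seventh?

Ab

Root of B♭9 = Bb. The 7th is a minor 7th: Bb up a minor 7th → Ab.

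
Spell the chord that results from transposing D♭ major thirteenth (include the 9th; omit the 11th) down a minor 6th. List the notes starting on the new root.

Db down a minor 6th → F. New chord: F major thirteenth.
root → F
3rd (major 3rd) → A
5th (perfect 5th) → C
7th (major 7th) → E
9th (major 9th) → G
13th (major 13th) → D

F  A  C  E  G  D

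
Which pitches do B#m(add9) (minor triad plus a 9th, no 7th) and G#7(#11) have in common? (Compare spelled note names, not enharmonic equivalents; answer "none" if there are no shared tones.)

B#m(add9) = B#, D#, F##, C##.
G#7(#11) = G#, B#, D#, F#, C##.
Shared: B#, D#, C##.

B#, D#, C##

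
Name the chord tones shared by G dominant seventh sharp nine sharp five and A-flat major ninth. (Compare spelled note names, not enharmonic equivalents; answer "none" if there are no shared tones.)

G

G dominant seventh sharp nine sharp five = G, B, D-sharp, F, A-sharp.
A-flat major ninth = A-flat, C, E-flat, G, B-flat.
Shared: G.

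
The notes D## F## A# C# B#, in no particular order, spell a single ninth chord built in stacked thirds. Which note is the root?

B#

Arranged so that each adjacent pair is a third by letter name: B# – D## – F## – A# – C#.
The bottom of that stack, B#, is the root (this is B# dominant seventh flat nine).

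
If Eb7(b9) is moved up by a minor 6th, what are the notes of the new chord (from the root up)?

A minor 6th up from E♭ is C♭, so the new chord is C♭ dominant seventh flat nine.
Root: C♭
Major 3rd (3rd): E♭
Perfect 5th (5th): G♭
Minor 7th (7th): B𝄫
Minor 9th (9th): D𝄫

C♭, E♭, G♭, B𝄫, D𝄫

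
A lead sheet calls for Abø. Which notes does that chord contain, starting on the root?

Ab, Cb, Ebb, Gb

Abø is a half-diminished seventh built on Ab.
- root: Ab
- minor 3rd: Cb
- diminished 5th: Ebb
- minor 7th: Gb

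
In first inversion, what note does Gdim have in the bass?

Bb

Gdim = G–Bb–Db. First inversion → third in the bass = Bb.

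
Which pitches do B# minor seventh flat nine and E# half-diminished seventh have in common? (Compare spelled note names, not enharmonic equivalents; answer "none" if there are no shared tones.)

D-sharp

B# minor seventh flat nine = B-sharp, D-sharp, F-double-sharp, A-sharp, C-sharp.
E# half-diminished seventh = E-sharp, G-sharp, B, D-sharp.
Shared: D-sharp.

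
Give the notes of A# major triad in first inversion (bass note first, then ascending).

C## E# A#

In root position, A# major triad is A#–C##–E#.
First inversion puts the third (C##) in the bass.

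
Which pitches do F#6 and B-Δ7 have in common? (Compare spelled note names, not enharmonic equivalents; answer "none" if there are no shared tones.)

F# – A#

F#6 = F#, A#, C#, D#.
B-Δ7 = B, D, F#, A#.
Shared: F#, A#.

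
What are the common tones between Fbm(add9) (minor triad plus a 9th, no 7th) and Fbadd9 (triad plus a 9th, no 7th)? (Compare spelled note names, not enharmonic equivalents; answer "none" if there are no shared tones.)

Fb, Cb, Gb

Fbm(add9) = Fb, Abb, Cb, Gb.
Fbadd9 = Fb, Ab, Cb, Gb.
Shared: Fb, Cb, Gb.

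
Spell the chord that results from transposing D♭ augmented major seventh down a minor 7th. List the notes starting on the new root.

A minor 7th down from D-flat is E-flat, so the new chord is E-flat augmented major seventh.
- root: E-flat
- major 3rd: G
- augmented 5th: B
- major 7th: D

E-flat G B D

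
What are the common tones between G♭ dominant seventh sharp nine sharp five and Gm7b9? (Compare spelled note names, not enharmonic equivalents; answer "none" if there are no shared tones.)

G♭ dominant seventh sharp nine sharp five: Gb Bb D Fb A
Gm7b9: G Bb D F Ab
Common to both → Bb, D.

Bb  D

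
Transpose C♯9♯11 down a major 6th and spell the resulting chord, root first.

E, G#, B, D, F#, A#

C# down a major 6th → E. New chord: E dominant ninth sharp eleven.
root → E
3rd (major 3rd) → G#
5th (perfect 5th) → B
7th (minor 7th) → D
9th (major 9th) → F#
11th (augmented 11th) → A#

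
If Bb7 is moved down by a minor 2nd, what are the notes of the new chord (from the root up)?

A  C#  E  G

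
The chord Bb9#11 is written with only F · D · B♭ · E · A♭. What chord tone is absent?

C

Bb9#11 = B♭, D, F, A♭, C, E. The voicing lacks the 9th (major 9th), C.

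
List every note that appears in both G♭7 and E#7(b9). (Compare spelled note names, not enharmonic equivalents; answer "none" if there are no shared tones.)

none

G♭7: Gb Bb Db Fb
E#7(b9): E# G## B# D# F#
Common to both → none.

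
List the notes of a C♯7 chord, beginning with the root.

C♯7: dominant seventh on C#.
root → C#
3rd (major 3rd) → E#
5th (perfect 5th) → G#
7th (minor 7th) → B

C# – E# – G# – B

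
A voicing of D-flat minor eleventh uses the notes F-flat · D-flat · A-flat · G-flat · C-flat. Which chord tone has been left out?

The full D-flat minor eleventh chord is D-flat, F-flat, A-flat, C-flat, E-flat, G-flat.
Comparing with the voicing, the major 9th (9th) — E-flat — is absent.

E-flat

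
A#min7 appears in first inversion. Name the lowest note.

A#min7 in root position is A#–C#–E#–G#.
First inversion places the third in the bass, which is C#.

C#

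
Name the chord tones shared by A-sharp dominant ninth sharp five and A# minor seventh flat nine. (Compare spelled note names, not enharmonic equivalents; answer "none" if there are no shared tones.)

A-sharp – G-sharp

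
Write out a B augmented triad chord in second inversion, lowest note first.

B augmented triad = B–D-sharp–F-double-sharp; second inversion → fifth (F-double-sharp) lowest.

F-double-sharp B D-sharp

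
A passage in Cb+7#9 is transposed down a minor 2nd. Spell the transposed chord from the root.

A minor 2nd down from C♭ is B♭, so the new chord is B♭ dominant seventh sharp nine sharp five.
root → B♭
3rd (major 3rd) → D
5th (augmented 5th) → F♯
7th (minor 7th) → A♭
9th (augmented 9th) → C♯

B♭, D, F♯, A♭, C♯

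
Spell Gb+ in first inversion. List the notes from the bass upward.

In root position, Gb+ is Gb–Bb–D.
First inversion puts the third (Bb) in the bass.

Bb, D, Gb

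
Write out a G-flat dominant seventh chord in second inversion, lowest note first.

D-flat  F-flat  G-flat  B-flat

In root position, G-flat dominant seventh is G-flat–B-flat–D-flat–F-flat.
Second inversion puts the fifth (D-flat) in the bass.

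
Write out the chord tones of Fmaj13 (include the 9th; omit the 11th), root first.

F – A – C – E – G – D

Fmaj13: major thirteenth on F.
Root: F
Major 3rd (3rd): A
Perfect 5th (5th): C
Major 7th (7th): E
Major 9th (9th): G
Major 13th (13th): D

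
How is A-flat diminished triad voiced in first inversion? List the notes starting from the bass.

In root position, A-flat diminished triad is A-flat–C-flat–E-double-flat.
First inversion puts the third (C-flat) in the bass.

C-flat – E-double-flat – A-flat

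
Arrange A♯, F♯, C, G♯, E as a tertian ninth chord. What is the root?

F♯

Arranged so that each adjacent pair is a third by letter name: F♯ – A♯ – C – E – G♯.
The bottom of that stack, F♯, is the root (this is F♯ dominant ninth flat five).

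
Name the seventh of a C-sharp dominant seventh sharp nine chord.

B

C-sharp dominant seventh sharp nine is built on C-sharp; its 7th is a minor 7th above the root.
A seventh above C uses the letter B, and the minor 7th above C-sharp is B.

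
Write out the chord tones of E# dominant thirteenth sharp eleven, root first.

E-sharp – G-double-sharp – B-sharp – D-sharp – F-double-sharp – A-double-sharp – C-double-sharp

E# dominant thirteenth sharp eleven: dominant thirteenth sharp eleven on E-sharp.
Root: E-sharp
Major 3rd (3rd): G-double-sharp
Perfect 5th (5th): B-sharp
Minor 7th (7th): D-sharp
Major 9th (9th): F-double-sharp
Augmented 11th (11th): A-double-sharp
Major 13th (13th): C-double-sharp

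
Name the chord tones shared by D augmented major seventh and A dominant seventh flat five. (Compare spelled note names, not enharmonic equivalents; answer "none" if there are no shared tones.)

C-sharp

D augmented major seventh = D, F-sharp, A-sharp, C-sharp.
A dominant seventh flat five = A, C-sharp, E-flat, G.
Shared: C-sharp.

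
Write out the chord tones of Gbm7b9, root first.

Gbm7b9 is a minor seventh flat nine built on G♭.
Root: G♭
Minor 3rd (3rd): B𝄫
Perfect 5th (5th): D♭
Minor 7th (7th): F♭
Minor 9th (9th): A𝄫

G♭ – B𝄫 – D♭ – F♭ – A𝄫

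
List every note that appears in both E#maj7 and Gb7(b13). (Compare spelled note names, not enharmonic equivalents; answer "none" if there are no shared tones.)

none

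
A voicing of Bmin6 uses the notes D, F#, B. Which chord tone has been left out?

G#

The full Bmin6 chord is B, D, F#, G#.
Comparing with the voicing, the major 6th (6th) — G# — is absent.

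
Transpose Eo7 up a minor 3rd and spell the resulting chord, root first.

G – B♭ – D♭ – F♭

A minor 3rd up from E is G, so the new chord is G diminished seventh.
G — root
B♭ — minor 3rd
D♭ — diminished 5th
F♭ — diminished 7th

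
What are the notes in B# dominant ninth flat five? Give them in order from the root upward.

B-sharp  D-double-sharp  F-sharp  A-sharp  C-double-sharp

B# dominant ninth flat five is a dominant ninth flat five built on B-sharp.
Root: B-sharp
Major 3rd (3rd): D-double-sharp
Diminished 5th (5th): F-sharp
Minor 7th (7th): A-sharp
Major 9th (9th): C-double-sharp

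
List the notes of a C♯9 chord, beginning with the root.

C#, E#, G#, B, D#

C♯9 is a dominant ninth built on C#.
Root: C#
Major 3rd (3rd): E#
Perfect 5th (5th): G#
Minor 7th (7th): B
Major 9th (9th): D#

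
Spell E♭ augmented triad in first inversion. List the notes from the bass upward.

G  B  E-flat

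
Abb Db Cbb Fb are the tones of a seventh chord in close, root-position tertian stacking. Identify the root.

Db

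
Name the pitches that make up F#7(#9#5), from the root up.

Root F#, quality dominant seventh sharp nine sharp five:
Root: F#
Major 3rd (3rd): A#
Augmented 5th (5th): C##
Minor 7th (7th): E
Augmented 9th (9th): G##

F#, A#, C##, E, G##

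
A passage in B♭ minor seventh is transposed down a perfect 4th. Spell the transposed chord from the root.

Transposed root: B-flat → F (perfect 4th down). So we spell F minor seventh:
root → F
3rd (minor 3rd) → A-flat
5th (perfect 5th) → C
7th (minor 7th) → E-flat

F A-flat C E-flat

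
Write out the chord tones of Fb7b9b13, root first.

Root Fb, quality dominant seventh flat nine flat thirteen:
Fb — root
Ab — major 3rd
Cb — perfect 5th
Ebb — minor 7th
Gbb — minor 9th
Dbb — minor 13th

Fb, Ab, Cb, Ebb, Gbb, Dbb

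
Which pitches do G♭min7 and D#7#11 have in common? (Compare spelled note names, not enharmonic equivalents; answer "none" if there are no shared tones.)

G♭min7 = G♭, B𝄫, D♭, F♭.
D#7#11 = D♯, F𝄪, A♯, C♯, G𝄪.
Shared: none.

none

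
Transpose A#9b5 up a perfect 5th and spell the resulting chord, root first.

E# G## B D# F##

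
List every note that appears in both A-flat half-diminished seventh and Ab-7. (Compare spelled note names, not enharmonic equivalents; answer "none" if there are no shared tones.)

Ab – Cb – Gb

A-flat half-diminished seventh: Ab Cb Ebb Gb
Ab-7: Ab Cb Eb Gb
Common to both → Ab, Cb, Gb.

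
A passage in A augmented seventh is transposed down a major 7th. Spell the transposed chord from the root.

B-flat, D, F-sharp, A-flat

A down a major 7th → B-flat. New chord: B-flat augmented seventh.
Root: B-flat
Major 3rd (3rd): D
Augmented 5th (5th): F-sharp
Minor 7th (7th): A-flat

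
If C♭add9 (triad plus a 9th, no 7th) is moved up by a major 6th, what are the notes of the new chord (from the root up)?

Ab, C, Eb, Bb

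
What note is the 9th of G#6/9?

G#6/9 is built on G#; its 9th is a major 9th above the root.
A second above G uses the letter A, and the major 9th above G# is A#.

A#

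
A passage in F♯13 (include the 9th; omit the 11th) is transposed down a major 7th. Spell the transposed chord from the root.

F♯ down a major 7th → G. New chord: G dominant thirteenth.
G — root
B — major 3rd
D — perfect 5th
F — minor 7th
A — major 9th
E — major 13th

G B D F A E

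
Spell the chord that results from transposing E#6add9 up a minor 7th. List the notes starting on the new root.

D# – F## – A# – B# – E#

A minor 7th up from E# is D#, so the new chord is D# six-nine.
- root: D#
- major 3rd: F##
- perfect 5th: A#
- major 6th: B#
- major 9th: E#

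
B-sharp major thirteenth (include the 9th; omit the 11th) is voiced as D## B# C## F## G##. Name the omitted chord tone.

The full B-sharp major thirteenth chord is B#, D##, F##, A##, C##, G##.
Comparing with the voicing, the major 7th (7th) — A## — is absent.

A##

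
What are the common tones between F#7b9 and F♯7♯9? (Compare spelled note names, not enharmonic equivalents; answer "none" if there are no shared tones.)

F# A# C# E

F#7b9 = F#, A#, C#, E, G.
F♯7♯9 = F#, A#, C#, E, G##.
Shared: F#, A#, C#, E.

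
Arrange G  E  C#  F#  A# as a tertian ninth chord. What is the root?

Arranged so that each adjacent pair is a third by letter name: F# – A# – C# – E – G.
The bottom of that stack, F#, is the root (this is F# dominant seventh flat nine).

F#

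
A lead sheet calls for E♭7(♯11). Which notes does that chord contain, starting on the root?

E♭7(♯11): dominant seventh sharp eleven on Eb.
Eb — root
G — major 3rd
Bb — perfect 5th
Db — minor 7th
A — augmented 11th

Eb  G  Bb  Db  A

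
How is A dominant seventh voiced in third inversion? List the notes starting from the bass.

G, A, C#, E

In root position, A dominant seventh is A–C#–E–G.
Third inversion puts the seventh (G) in the bass.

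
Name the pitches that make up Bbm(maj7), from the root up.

Bb – Db – F – A

Bbm(maj7): minor-major seventh on Bb.
Root: Bb
Minor 3rd (3rd): Db
Perfect 5th (5th): F
Major 7th (7th): A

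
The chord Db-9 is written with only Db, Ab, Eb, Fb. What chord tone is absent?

Cb

The full Db-9 chord is Db, Fb, Ab, Cb, Eb.
Comparing with the voicing, the minor 7th (7th) — Cb — is absent.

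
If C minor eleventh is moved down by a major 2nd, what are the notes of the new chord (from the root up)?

B-flat  D-flat  F  A-flat  C  E-flat

A major 2nd down from C is B-flat, so the new chord is B-flat minor eleventh.
root → B-flat
3rd (minor 3rd) → D-flat
5th (perfect 5th) → F
7th (minor 7th) → A-flat
9th (major 9th) → C
11th (perfect 11th) → E-flat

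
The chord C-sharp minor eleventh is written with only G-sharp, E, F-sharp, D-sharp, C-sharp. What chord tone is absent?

B

C-sharp minor eleventh = C-sharp, E, G-sharp, B, D-sharp, F-sharp. The voicing lacks the 7th (minor 7th), B.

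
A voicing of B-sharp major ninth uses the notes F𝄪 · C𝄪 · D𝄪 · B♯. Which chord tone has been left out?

A𝄪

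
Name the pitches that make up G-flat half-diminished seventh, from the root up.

G-flat half-diminished seventh is a half-diminished seventh built on G♭.
Root: G♭
Minor 3rd (3rd): B𝄫
Diminished 5th (5th): D𝄫
Minor 7th (7th): F♭

G♭, B𝄫, D𝄫, F♭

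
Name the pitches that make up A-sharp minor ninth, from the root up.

A-sharp minor ninth: minor ninth on A-sharp.
Root: A-sharp
Minor 3rd (3rd): C-sharp
Perfect 5th (5th): E-sharp
Minor 7th (7th): G-sharp
Major 9th (9th): B-sharp

A-sharp C-sharp E-sharp G-sharp B-sharp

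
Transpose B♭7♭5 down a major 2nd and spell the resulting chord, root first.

A major 2nd down from Bb is Ab, so the new chord is Ab dominant seventh flat five.
Root: Ab
Major 3rd (3rd): C
Diminished 5th (5th): Ebb
Minor 7th (7th): Gb

Ab, C, Ebb, Gb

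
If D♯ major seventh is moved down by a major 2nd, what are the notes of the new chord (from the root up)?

Transposed root: D♯ → C♯ (major 2nd down). So we spell C♯ major seventh:
- root: C♯
- major 3rd: E♯
- perfect 5th: G♯
- major 7th: B♯

C♯ – E♯ – G♯ – B♯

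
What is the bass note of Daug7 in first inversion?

F#

Daug7 in root position is D–F#–A#–C.
First inversion places the third in the bass, which is F#.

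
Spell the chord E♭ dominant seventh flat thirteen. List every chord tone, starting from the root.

E-flat, G, B-flat, D-flat, C-flat

E♭ dominant seventh flat thirteen is a dominant seventh flat thirteen built on E-flat.
root → E-flat
3rd (major 3rd) → G
5th (perfect 5th) → B-flat
7th (minor 7th) → D-flat
13th (minor 13th) → C-flat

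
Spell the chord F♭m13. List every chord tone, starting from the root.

Fb  Abb  Cb  Ebb  Gb  Bbb  Db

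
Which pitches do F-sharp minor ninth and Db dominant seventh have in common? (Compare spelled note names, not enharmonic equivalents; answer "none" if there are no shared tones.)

none

F-sharp minor ninth = F-sharp, A, C-sharp, E, G-sharp.
Db dominant seventh = D-flat, F, A-flat, C-flat.
Shared: none.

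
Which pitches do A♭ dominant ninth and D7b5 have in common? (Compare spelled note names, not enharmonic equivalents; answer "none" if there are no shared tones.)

A♭ dominant ninth = Ab, C, Eb, Gb, Bb.
D7b5 = D, F#, Ab, C.
Shared: Ab, C.

Ab C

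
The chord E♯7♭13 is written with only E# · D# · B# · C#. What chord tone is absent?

G##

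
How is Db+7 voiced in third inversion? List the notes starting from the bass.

In root position, Db+7 is Db–F–A–Cb.
Third inversion puts the seventh (Cb) in the bass.

Cb, Db, F, A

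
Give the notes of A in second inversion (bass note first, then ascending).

E, A, C#

In root position, A is A–C#–E.
Second inversion puts the fifth (E) in the bass.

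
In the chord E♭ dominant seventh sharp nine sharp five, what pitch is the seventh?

D-flat

Root of E♭ dominant seventh sharp nine sharp five = E-flat. The 7th is a minor 7th: E-flat up a minor 7th → D-flat.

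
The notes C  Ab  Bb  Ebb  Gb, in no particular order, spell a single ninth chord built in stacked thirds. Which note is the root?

Arranged so that each adjacent pair is a third by letter name: Ab – C – Ebb – Gb – Bb.
The bottom of that stack, Ab, is the root (this is Ab dominant ninth flat five).

Ab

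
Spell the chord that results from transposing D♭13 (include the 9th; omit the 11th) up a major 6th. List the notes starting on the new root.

Transposed root: Db → Bb (major 6th up). So we spell Bb dominant thirteenth:
root → Bb
3rd (major 3rd) → D
5th (perfect 5th) → F
7th (minor 7th) → Ab
9th (major 9th) → C
13th (major 13th) → G

Bb D F Ab C G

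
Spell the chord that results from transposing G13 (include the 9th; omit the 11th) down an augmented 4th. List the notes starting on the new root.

Db, F, Ab, Cb, Eb, Bb

An augmented 4th down from G is Db, so the new chord is Db dominant thirteenth.
Root: Db
Major 3rd (3rd): F
Perfect 5th (5th): Ab
Minor 7th (7th): Cb
Major 9th (9th): Eb
Major 13th (13th): Bb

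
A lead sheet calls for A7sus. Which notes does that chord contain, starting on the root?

A7sus: dominant seventh suspended fourth on A.
A — root
D — perfect 4th
E — perfect 5th
G — minor 7th

A D E G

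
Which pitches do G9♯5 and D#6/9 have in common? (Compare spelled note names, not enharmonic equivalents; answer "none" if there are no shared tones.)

D#

G9♯5: G B D# F A
D#6/9: D# F## A# B# E#
Common to both → D#.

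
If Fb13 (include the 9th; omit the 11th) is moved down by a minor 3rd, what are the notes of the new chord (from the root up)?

Fb down a minor 3rd → Db. New chord: Db dominant thirteenth.
- root: Db
- major 3rd: F
- perfect 5th: Ab
- minor 7th: Cb
- major 9th: Eb
- major 13th: Bb

Db, F, Ab, Cb, Eb, Bb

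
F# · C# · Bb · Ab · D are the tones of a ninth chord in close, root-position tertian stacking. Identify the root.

Arranged so that each adjacent pair is a third by letter name: Bb – D – F# – Ab – C#.
The bottom of that stack, Bb, is the root (this is Bb dominant seventh sharp nine sharp five).

Bb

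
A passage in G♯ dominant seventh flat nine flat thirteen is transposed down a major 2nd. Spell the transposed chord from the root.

A major 2nd down from G♯ is F♯, so the new chord is F♯ dominant seventh flat nine flat thirteen.
Root: F♯
Major 3rd (3rd): A♯
Perfect 5th (5th): C♯
Minor 7th (7th): E
Minor 9th (9th): G
Minor 13th (13th): D

F♯  A♯  C♯  E  G  D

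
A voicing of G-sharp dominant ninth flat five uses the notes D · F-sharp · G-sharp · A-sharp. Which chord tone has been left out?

B-sharp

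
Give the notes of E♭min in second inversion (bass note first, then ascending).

B♭  E♭  G♭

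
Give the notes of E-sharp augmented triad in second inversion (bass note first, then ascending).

E-sharp augmented triad = E-sharp–G-double-sharp–B-double-sharp; second inversion → fifth (B-double-sharp) lowest.

B-double-sharp, E-sharp, G-double-sharp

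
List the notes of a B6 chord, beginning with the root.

B  D♯  F♯  G♯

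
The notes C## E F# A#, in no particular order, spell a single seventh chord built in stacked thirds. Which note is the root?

Stacking in thirds gives F# – A# – C## – E, so F# is the root — F# augmented seventh.

F#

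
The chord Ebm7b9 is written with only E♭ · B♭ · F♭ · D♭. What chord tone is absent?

The full Ebm7b9 chord is E♭, G♭, B♭, D♭, F♭.
Comparing with the voicing, the minor 3rd (3rd) — G♭ — is absent.

G♭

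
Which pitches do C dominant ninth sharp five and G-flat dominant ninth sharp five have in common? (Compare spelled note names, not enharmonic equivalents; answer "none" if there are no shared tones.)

B-flat, D

C dominant ninth sharp five: C E G-sharp B-flat D
G-flat dominant ninth sharp five: G-flat B-flat D F-flat A-flat
Common to both → B-flat, D.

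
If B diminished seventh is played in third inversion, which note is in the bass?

B diminished seventh = B–D–F–Ab. Third inversion → seventh in the bass = Ab.

Ab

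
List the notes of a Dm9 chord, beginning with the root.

D, F, A, C, E

Dm9: minor ninth on D.
root → D
3rd (minor 3rd) → F
5th (perfect 5th) → A
7th (minor 7th) → C
9th (major 9th) → E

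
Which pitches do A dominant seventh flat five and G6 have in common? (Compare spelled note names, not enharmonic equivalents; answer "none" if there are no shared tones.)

G

A dominant seventh flat five = A, C#, Eb, G.
G6 = G, B, D, E.
Shared: G.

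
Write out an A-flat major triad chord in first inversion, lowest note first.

C, E-flat, A-flat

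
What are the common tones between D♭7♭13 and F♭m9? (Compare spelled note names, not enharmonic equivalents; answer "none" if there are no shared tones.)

C♭

D♭7♭13: D♭ F A♭ C♭ B𝄫
F♭m9: F♭ A𝄫 C♭ E𝄫 G♭
Common to both → C♭.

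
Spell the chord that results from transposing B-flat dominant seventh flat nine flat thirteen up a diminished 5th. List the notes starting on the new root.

Bb up a diminished 5th → Fb. New chord: Fb dominant seventh flat nine flat thirteen.
root → Fb
3rd (major 3rd) → Ab
5th (perfect 5th) → Cb
7th (minor 7th) → Ebb
9th (minor 9th) → Gbb
13th (minor 13th) → Dbb

Fb, Ab, Cb, Ebb, Gbb, Dbb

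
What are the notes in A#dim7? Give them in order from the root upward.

A#  C#  E  G

A#dim7 is a diminished seventh built on A#.
Root: A#
Minor 3rd (3rd): C#
Diminished 5th (5th): E
Diminished 7th (7th): G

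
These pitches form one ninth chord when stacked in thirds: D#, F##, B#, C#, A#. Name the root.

Arranged so that each adjacent pair is a third by letter name: B# – D# – F## – A# – C#.
The bottom of that stack, B#, is the root (this is B# minor seventh flat nine).

B#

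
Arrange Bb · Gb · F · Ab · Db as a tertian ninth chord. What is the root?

Stacking in thirds gives Gb – Bb – Db – F – Ab, so Gb is the root — Gb major ninth.

Gb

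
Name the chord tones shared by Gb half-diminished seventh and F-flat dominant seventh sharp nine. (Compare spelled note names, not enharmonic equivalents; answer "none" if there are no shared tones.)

Gb half-diminished seventh: G-flat B-double-flat D-double-flat F-flat
F-flat dominant seventh sharp nine: F-flat A-flat C-flat E-double-flat G
Common to both → F-flat.

F-flat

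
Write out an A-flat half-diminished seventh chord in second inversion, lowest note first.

E-double-flat, G-flat, A-flat, C-flat

A-flat half-diminished seventh = A-flat–C-flat–E-double-flat–G-flat; second inversion → fifth (E-double-flat) lowest.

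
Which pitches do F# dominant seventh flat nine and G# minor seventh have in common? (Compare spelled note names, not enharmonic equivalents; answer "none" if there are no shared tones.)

F-sharp

F# dominant seventh flat nine = F-sharp, A-sharp, C-sharp, E, G.
G# minor seventh = G-sharp, B, D-sharp, F-sharp.
Shared: F-sharp.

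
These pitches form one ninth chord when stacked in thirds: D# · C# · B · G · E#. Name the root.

Arranged so that each adjacent pair is a third by letter name: C# – E# – G – B – D#.
The bottom of that stack, C#, is the root (this is C# dominant ninth flat five).

C#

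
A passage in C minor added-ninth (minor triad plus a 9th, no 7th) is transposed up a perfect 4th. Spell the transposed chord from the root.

F, A♭, C, G

Transposed root: C → F (perfect 4th up). So we spell F minor added-ninth:
root → F
3rd (minor 3rd) → A♭
5th (perfect 5th) → C
9th (major 9th) → G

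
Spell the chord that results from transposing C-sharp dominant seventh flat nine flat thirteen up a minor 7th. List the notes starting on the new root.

A minor 7th up from C# is B, so the new chord is B dominant seventh flat nine flat thirteen.
root → B
3rd (major 3rd) → D#
5th (perfect 5th) → F#
7th (minor 7th) → A
9th (minor 9th) → C
13th (minor 13th) → G

B  D#  F#  A  C  G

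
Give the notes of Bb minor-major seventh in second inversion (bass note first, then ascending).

F, A, Bb, Db

Bb minor-major seventh = Bb–Db–F–A; second inversion → fifth (F) lowest.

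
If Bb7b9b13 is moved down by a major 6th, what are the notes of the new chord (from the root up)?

Db  F  Ab  Cb  Ebb  Bbb

Transposed root: Bb → Db (major 6th down). So we spell Db dominant seventh flat nine flat thirteen:
Db — root
F — major 3rd
Ab — perfect 5th
Cb — minor 7th
Ebb — minor 9th
Bbb — minor 13th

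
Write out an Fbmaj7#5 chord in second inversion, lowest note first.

Fbmaj7#5 = Fb–Ab–C–Eb; second inversion → fifth (C) lowest.

C – Eb – Fb – Ab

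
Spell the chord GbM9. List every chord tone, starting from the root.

GbM9: major ninth on G♭.
G♭ — root
B♭ — major 3rd
D♭ — perfect 5th
F — major 7th
A♭ — major 9th

G♭, B♭, D♭, F, A♭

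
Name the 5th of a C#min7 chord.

Root of C#min7 = C♯. The 5th is a perfect 5th: C♯ up a perfect 5th → G♯.

G♯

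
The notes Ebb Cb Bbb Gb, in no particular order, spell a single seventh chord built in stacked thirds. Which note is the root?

Cb

Arranged so that each adjacent pair is a third by letter name: Cb – Ebb – Gb – Bbb.
The bottom of that stack, Cb, is the root (this is Cb minor seventh).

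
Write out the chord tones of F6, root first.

F6: major sixth on F.
root → F
3rd (major 3rd) → A
5th (perfect 5th) → C
6th (major 6th) → D

F – A – C – D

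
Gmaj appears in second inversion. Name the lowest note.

D

Gmaj = G–B–D. Second inversion → fifth in the bass = D.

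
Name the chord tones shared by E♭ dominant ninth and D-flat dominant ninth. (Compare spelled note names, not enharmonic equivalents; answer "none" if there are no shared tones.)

E♭ dominant ninth = Eb, G, Bb, Db, F.
D-flat dominant ninth = Db, F, Ab, Cb, Eb.
Shared: Eb, Db, F.

Eb, Db, F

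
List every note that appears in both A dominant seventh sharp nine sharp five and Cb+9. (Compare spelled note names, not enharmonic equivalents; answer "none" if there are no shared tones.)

G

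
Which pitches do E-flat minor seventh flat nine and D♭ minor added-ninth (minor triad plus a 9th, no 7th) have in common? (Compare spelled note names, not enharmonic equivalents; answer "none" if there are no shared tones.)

Eb, Db, Fb

E-flat minor seventh flat nine = Eb, Gb, Bb, Db, Fb.
D♭ minor added-ninth = Db, Fb, Ab, Eb.
Shared: Eb, Db, Fb.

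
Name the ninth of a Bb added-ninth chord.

C

Bb added-ninth is built on B-flat; its 9th is a major 9th above the root.
A second above B uses the letter C, and the major 9th above B-flat is C.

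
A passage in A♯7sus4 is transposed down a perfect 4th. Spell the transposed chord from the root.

E# – A# – B# – D#

A perfect 4th down from A# is E#, so the new chord is E# dominant seventh suspended fourth.
- root: E#
- perfect 4th: A#
- perfect 5th: B#
- minor 7th: D#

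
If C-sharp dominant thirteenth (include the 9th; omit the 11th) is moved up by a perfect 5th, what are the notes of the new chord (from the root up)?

G# B# D# F# A# E#

A perfect 5th up from C# is G#, so the new chord is G# dominant thirteenth.
- root: G#
- major 3rd: B#
- perfect 5th: D#
- minor 7th: F#
- major 9th: A#
- major 13th: E#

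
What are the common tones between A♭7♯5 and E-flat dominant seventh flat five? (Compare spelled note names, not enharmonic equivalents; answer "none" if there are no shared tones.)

A♭7♯5 = Ab, C, E, Gb.
E-flat dominant seventh flat five = Eb, G, Bbb, Db.
Shared: none.

none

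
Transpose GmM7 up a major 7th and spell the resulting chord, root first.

F♯ A C♯ E♯

A major 7th up from G is F♯, so the new chord is F♯ minor-major seventh.
root → F♯
3rd (minor 3rd) → A
5th (perfect 5th) → C♯
7th (major 7th) → E♯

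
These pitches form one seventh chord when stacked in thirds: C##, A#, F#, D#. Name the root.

Arranged so that each adjacent pair is a third by letter name: D# – F# – A# – C##.
The bottom of that stack, D#, is the root (this is D# minor-major seventh).

D#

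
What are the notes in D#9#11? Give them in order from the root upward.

D# F## A# C# E# G##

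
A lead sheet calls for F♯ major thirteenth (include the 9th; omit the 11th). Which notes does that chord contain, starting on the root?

F-sharp A-sharp C-sharp E-sharp G-sharp D-sharp

Root F-sharp, quality major thirteenth:
F-sharp — root
A-sharp — major 3rd
C-sharp — perfect 5th
E-sharp — major 7th
G-sharp — major 9th
D-sharp — major 13th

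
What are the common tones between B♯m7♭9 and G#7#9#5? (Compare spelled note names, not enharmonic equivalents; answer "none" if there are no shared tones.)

B♯m7♭9 = B♯, D♯, F𝄪, A♯, C♯.
G#7#9#5 = G♯, B♯, D𝄪, F♯, A𝄪.
Shared: B♯.

B♯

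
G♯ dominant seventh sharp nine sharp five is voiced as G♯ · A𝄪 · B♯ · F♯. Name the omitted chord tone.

The full G♯ dominant seventh sharp nine sharp five chord is G♯, B♯, D𝄪, F♯, A𝄪.
Comparing with the voicing, the augmented 5th (5th) — D𝄪 — is absent.

D𝄪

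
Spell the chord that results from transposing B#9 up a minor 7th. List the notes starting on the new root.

Transposed root: B# → A# (minor 7th up). So we spell A# dominant ninth:
A# — root
C## — major 3rd
E# — perfect 5th
G# — minor 7th
B# — major 9th

A# – C## – E# – G# – B#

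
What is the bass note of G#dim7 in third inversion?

G#dim7 = G♯–B–D–F. Third inversion → seventh in the bass = F.

F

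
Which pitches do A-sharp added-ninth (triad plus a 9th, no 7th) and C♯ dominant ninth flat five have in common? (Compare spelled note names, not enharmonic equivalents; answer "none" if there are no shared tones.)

E-sharp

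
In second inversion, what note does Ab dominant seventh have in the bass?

Ab dominant seventh in root position is A-flat–C–E-flat–G-flat.
Second inversion places the fifth in the bass, which is E-flat.

E-flat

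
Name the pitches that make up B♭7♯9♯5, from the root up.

B♭7♯9♯5 is a dominant seventh sharp nine sharp five built on Bb.
- root: Bb
- major 3rd: D
- augmented 5th: F#
- minor 7th: Ab
- augmented 9th: C#

Bb, D, F#, Ab, C#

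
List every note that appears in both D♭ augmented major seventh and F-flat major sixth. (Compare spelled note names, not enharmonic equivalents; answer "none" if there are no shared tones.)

Db

D♭ augmented major seventh: Db F A C
F-flat major sixth: Fb Ab Cb Db
Common to both → Db.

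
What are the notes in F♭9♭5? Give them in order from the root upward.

Fb, Ab, Cbb, Ebb, Gb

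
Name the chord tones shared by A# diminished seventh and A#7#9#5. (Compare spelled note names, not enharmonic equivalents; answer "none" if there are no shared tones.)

A#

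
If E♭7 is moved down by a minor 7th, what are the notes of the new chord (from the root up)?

Transposed root: Eb → F (minor 7th down). So we spell F dominant seventh:
root → F
3rd (major 3rd) → A
5th (perfect 5th) → C
7th (minor 7th) → Eb

F  A  C  Eb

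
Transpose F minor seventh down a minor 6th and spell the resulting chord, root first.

A, C, E, G

F down a minor 6th → A. New chord: A minor seventh.
- root: A
- minor 3rd: C
- perfect 5th: E
- minor 7th: G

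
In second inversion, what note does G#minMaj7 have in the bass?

D#

G#minMaj7 in root position is G#–B–D#–F##.
Second inversion places the fifth in the bass, which is D#.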